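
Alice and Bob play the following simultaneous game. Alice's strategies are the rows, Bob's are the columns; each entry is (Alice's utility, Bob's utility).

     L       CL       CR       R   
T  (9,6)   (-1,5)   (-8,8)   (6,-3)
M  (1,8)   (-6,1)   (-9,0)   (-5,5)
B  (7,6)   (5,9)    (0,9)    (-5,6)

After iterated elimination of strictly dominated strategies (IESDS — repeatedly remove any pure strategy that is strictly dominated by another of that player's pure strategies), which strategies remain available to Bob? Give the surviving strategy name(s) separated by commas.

Row M is eliminated: T beats it against every remaining column (L: 9>1, CL: -1>-6, CR: -8>-9, R: 6>-5).
Bob's strategy L is strictly dominated by CR (T: 8>6, B: 9>6) and is removed.
For Bob, CL strictly dominates R on the remaining rows (T: 5>-3, B: 9>6); eliminate R.
Alice's strategy T is strictly dominated by B (CL: 5>-1, CR: 0>-8) and is removed.
Among the remaining strategies, none is strictly dominated by another pure strategy of the same player, so the elimination stops.
Surviving strategies — Alice: {B}; Bob: {CL, CR}.

CL, CR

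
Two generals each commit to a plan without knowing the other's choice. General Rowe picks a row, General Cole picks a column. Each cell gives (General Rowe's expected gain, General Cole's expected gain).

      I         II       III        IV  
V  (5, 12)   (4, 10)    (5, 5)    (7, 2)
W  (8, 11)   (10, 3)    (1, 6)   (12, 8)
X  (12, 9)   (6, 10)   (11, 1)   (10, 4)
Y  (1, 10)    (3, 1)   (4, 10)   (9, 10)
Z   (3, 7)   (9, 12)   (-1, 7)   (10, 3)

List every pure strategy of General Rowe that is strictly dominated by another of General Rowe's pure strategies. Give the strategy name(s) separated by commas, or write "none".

X strictly dominates V — I: 12>5, II: 6>4, III: 11>5, IV: 10>7.
W is not dominated — it holds its own against V at I (8>5); X at II (10>6); Y at I (8>1); Z at I (8>3).
X: no other strategy beats it everywhere (V at I (12>5); W at I (12>8); Y at I (12>1); Z at I (12>3)).
X strictly dominates Y — I: 12>1, II: 6>3, III: 11>4, IV: 10>9.
Z: dominated, since W does at least as well everywhere (I: 8>3, II: 10>9, III: 1>-1, IV: 12>10).

V, Y, Z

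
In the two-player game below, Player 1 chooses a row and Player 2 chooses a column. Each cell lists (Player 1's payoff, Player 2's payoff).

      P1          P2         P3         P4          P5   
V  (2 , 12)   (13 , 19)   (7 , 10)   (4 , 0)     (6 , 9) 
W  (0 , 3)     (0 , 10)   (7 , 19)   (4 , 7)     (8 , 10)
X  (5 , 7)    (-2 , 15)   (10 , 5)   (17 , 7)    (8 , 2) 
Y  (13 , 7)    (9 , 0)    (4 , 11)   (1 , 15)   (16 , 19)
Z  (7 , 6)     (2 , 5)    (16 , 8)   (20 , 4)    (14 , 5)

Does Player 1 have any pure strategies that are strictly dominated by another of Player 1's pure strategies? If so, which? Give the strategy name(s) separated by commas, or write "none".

W, X

Nothing dominates V: W at P1 (2>0); X at P2 (13>-2); Y at P2 (13>9); Z at P2 (13>2).
Z strictly dominates W — P1: 7>0, P2: 2>0, P3: 16>7, P4: 20>4, P5: 14>8.
X: dominated, since Z does at least as well everywhere (P1: 7>5, P2: 2>-2, P3: 16>10, P4: 20>17, P5: 14>8).
Y: no other strategy beats it everywhere (V at P1 (13>2); W at P1 (13>0); X at P1 (13>5); Z at P1 (13>7)).
Z is not dominated — it holds its own against V at P1 (7>2); W at P1 (7>0); X at P1 (7>5); Y at P3 (16>4).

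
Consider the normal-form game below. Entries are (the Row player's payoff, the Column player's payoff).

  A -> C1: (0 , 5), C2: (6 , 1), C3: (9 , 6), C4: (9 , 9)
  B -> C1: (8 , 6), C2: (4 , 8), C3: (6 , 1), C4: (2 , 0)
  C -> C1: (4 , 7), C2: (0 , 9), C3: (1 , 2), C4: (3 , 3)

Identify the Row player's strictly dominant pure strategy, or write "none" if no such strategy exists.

none

A fails to dominate B at C1 (0<8).
B fails to dominate A at C2 (4<6).
C fails to dominate A at C2 (0<6).
No single strategy dominates all the others.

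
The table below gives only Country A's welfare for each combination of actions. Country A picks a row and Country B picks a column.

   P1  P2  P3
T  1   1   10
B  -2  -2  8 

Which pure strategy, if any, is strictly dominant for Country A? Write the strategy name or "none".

T vs B: P1: 1>-2, P2: 1>-2, P3: 10>8.
T strictly beats every other strategy against every opponent action, so it is strictly dominant.

T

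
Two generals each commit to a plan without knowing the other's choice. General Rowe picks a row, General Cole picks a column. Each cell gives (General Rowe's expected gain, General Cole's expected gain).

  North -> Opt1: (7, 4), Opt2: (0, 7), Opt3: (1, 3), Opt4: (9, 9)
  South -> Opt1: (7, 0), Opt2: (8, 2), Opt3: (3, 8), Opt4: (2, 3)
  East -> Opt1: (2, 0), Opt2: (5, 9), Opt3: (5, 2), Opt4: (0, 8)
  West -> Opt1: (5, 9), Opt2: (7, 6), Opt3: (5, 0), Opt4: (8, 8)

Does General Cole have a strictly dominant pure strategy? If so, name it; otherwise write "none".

Opt1 fails to dominate Opt2 at North (4<7).
Opt2 fails to dominate Opt1 at West (6<9).
Opt3 fails to dominate Opt1 at North (3<4).
Opt4 fails to dominate Opt1 at West (8<9).
No single strategy dominates all the others.

none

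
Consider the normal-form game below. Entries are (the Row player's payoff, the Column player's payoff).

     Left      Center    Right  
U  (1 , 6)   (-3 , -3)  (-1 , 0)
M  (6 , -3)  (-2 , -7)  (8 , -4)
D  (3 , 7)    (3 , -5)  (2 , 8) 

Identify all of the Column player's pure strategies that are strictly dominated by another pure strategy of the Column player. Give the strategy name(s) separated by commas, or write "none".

Center

Left: no other strategy beats it everywhere (Center at U (6>-3); Right at U (6>0)).
Center: dominated, since Left does at least as well everywhere (U: 6>-3, M: -3>-7, D: 7>-5).
Right: no other strategy beats it everywhere (Left at D (8>7); Center at U (0>-3)).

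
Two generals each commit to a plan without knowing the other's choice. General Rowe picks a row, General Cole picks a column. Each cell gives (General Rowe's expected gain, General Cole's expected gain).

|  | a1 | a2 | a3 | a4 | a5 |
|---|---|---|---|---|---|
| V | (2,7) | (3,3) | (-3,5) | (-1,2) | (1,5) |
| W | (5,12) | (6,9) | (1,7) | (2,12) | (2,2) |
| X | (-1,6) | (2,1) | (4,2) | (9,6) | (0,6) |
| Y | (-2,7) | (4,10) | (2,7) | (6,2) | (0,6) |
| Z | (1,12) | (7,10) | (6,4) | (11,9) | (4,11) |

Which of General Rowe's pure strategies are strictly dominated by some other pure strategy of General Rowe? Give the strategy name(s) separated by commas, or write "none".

V: dominated, since W does at least as well everywhere (a1: 5>2, a2: 6>3, a3: 1>-3, a4: 2>-1, a5: 2>1).
W is not dominated — it holds its own against V at a1 (5>2); X at a1 (5>-1); Y at a1 (5>-2); Z at a1 (5>1).
Z strictly dominates X — a1: 1>-1, a2: 7>2, a3: 6>4, a4: 11>9, a5: 4>0.
Z strictly dominates Y — a1: 1>-2, a2: 7>4, a3: 6>2, a4: 11>6, a5: 4>0.
Nothing dominates Z: V at a2 (7>3); W at a2 (7>6); X at a1 (1>-1); Y at a1 (1>-2).

V, X, Y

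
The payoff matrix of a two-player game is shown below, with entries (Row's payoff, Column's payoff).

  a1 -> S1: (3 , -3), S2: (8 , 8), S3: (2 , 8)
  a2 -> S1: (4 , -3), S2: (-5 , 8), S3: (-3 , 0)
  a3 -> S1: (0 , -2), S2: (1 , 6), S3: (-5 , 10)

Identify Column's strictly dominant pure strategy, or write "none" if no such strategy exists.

S1 fails to dominate S2 at a1 (-3<8).
S2 fails to dominate S3 at a1 (8=8).
S3 fails to dominate S2 at a1 (8=8).
No single strategy dominates all the others.

none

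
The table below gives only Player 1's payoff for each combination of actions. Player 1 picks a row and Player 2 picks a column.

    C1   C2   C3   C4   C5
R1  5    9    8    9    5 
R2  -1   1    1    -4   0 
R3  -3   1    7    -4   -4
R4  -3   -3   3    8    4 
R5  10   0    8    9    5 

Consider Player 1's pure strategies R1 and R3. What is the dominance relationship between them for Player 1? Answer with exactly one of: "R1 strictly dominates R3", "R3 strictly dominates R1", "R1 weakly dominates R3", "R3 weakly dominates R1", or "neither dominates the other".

R1's payoffs vs R3's, by Player 2's action — C1: 5>-3, C2: 9>1, C3: 8>7, C4: 9>-4, C5: 5>-4.
Every comparison favours R1, so R1 strictly dominates R3.

R1 strictly dominates R3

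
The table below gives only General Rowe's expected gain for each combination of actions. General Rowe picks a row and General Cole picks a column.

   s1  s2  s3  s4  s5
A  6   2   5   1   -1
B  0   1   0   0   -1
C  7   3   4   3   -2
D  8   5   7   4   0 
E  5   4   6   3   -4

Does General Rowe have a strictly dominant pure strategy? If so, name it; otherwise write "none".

D

D vs A: s1: 8>6, s2: 5>2, s3: 7>5, s4: 4>1, s5: 0>-1.
D vs B: s1: 8>0, s2: 5>1, s3: 7>0, s4: 4>0, s5: 0>-1.
D vs C: s1: 8>7, s2: 5>3, s3: 7>4, s4: 4>3, s5: 0>-2.
D vs E: s1: 8>5, s2: 5>4, s3: 7>6, s4: 4>3, s5: 0>-4.
D strictly beats every other strategy against every opponent action, so it is strictly dominant.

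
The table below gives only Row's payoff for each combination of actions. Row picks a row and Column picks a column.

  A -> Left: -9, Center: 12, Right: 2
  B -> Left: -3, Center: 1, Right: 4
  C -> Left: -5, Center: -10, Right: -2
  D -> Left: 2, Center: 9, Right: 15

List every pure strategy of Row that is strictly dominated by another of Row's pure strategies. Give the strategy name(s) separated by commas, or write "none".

B, C

A: no other strategy beats it everywhere (B at Center (12>1); C at Center (12>-10); D at Center (12>9)).
B is strictly dominated by D (Left: 2>-3, Center: 9>1, Right: 15>4).
C: dominated, since B does at least as well everywhere (Left: -3>-5, Center: 1>-10, Right: 4>-2).
Nothing dominates D: A at Left (2>-9); B at Left (2>-3); C at Left (2>-5).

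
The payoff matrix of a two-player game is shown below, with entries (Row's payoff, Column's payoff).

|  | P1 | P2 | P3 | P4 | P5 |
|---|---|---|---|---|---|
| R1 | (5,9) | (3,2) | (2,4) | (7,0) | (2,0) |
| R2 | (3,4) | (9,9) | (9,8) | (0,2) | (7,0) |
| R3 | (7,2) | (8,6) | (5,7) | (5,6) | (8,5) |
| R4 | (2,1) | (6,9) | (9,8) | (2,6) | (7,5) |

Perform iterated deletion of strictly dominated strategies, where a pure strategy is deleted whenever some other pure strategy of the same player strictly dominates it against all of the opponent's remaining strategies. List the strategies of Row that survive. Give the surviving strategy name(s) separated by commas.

R2

For Column, P3 strictly dominates P4 on the remaining rows (R1: 4>0, R2: 8>2, R3: 7>6, R4: 8>6); eliminate P4.
Row's strategy R1 is strictly dominated by R3 (P1: 7>5, P2: 8>3, P3: 5>2, P5: 8>2) and is removed.
For Column, P2 strictly dominates P1 on the remaining rows (R2: 9>4, R3: 6>2, R4: 9>1); eliminate P1.
For Column, P2 strictly dominates P5 on the remaining rows (R2: 9>0, R3: 6>5, R4: 9>5); eliminate P5.
For Row, R2 strictly dominates R3 on the remaining columns (P2: 9>8, P3: 9>5); eliminate R3.
Column P3 is eliminated: P2 beats it against every remaining row (R2: 9>8, R4: 9>8).
Row's strategy R4 is strictly dominated by R2 (P2: 9>6) and is removed.
Among the remaining strategies, none is strictly dominated by another pure strategy of the same player, so the elimination stops.
Surviving strategies — Row: {R2}; Column: {P2}.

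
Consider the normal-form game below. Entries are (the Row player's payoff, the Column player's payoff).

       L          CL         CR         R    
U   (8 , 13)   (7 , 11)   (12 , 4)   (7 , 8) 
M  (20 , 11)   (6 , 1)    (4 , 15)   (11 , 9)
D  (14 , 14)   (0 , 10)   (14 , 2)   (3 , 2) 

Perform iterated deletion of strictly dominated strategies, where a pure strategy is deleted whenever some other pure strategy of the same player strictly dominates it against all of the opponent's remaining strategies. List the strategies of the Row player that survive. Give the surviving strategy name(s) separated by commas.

For the Column player, L strictly dominates CL on the remaining rows (U: 13>11, M: 11>1, D: 14>10); eliminate CL.
For the Column player, L strictly dominates R on the remaining rows (U: 13>8, M: 11>9, D: 14>2); eliminate R.
Row U is eliminated: D beats it against every remaining column (L: 14>8, CR: 14>12).
Among the remaining strategies, none is strictly dominated by another pure strategy of the same player, so the elimination stops.
Surviving strategies — the Row player: {M, D}; the Column player: {L, CR}.

M, D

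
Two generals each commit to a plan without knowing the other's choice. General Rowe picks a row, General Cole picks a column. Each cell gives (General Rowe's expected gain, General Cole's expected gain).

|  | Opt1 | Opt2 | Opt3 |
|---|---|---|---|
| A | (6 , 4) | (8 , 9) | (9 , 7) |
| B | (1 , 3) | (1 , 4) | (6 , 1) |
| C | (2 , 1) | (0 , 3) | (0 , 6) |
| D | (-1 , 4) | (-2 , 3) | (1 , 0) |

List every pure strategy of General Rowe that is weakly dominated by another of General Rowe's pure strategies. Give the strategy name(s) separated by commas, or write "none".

B, C, D

A: no other strategy beats it everywhere (B at Opt1 (6>1); C at Opt1 (6>2); D at Opt1 (6>-1)).
B is weakly dominated by A (Opt1: 6>1, Opt2: 8>1, Opt3: 9>6).
C: dominated, since A does at least as well everywhere (Opt1: 6>2, Opt2: 8>0, Opt3: 9>0).
D: dominated, since A does at least as well everywhere (Opt1: 6>-1, Opt2: 8>-2, Opt3: 9>1).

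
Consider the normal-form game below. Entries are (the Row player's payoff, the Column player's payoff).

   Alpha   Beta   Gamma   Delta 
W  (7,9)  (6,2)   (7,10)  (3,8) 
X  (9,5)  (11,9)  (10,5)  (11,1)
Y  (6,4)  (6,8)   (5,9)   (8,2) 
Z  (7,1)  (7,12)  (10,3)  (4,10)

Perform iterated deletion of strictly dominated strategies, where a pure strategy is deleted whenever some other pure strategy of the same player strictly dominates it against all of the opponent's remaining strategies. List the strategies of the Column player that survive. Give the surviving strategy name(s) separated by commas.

Beta

For the Row player, X strictly dominates W on the remaining columns (Alpha: 9>7, Beta: 11>6, Gamma: 10>7, Delta: 11>3); eliminate W.
For the Row player, X strictly dominates Y on the remaining columns (Alpha: 9>6, Beta: 11>6, Gamma: 10>5, Delta: 11>8); eliminate Y.
For the Column player, Beta strictly dominates Alpha on the remaining rows (X: 9>5, Z: 12>1); eliminate Alpha.
Column Gamma is eliminated: Beta beats it against every remaining row (X: 9>5, Z: 12>3).
Row Z is eliminated: X beats it against every remaining column (Beta: 11>7, Delta: 11>4).
Column Delta is eliminated: Beta beats it against every remaining row (X: 9>1).
Among the remaining strategies, none is strictly dominated by another pure strategy of the same player, so the elimination stops.
Surviving strategies — the Row player: {X}; the Column player: {Beta}.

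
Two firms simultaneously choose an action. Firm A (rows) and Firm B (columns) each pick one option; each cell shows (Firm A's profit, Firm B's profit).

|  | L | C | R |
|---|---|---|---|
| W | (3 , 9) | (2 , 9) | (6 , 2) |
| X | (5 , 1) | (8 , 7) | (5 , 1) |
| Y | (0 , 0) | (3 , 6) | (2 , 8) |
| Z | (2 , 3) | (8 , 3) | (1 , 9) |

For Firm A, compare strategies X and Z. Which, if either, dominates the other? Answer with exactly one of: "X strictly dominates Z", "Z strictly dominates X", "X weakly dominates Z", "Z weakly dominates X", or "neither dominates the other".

X weakly dominates Z

Compare X to Z across each opponent action: L: 5>2, C: 8=8, R: 5>1.
X is at least as good everywhere and strictly better somewhere (tied only at C), so X weakly but not strictly dominates Z.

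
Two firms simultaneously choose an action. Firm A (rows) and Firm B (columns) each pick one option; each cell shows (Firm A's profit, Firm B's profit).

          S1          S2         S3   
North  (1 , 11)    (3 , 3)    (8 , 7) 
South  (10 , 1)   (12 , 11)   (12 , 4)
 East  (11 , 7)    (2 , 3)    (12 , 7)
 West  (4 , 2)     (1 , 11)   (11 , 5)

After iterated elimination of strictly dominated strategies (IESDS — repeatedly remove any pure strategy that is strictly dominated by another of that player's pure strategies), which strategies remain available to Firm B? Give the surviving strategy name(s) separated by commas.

Row North is eliminated: South beats it against every remaining column (S1: 10>1, S2: 12>3, S3: 12>8).
Row West is eliminated: South beats it against every remaining column (S1: 10>4, S2: 12>1, S3: 12>11).
Among the remaining strategies, none is strictly dominated by another pure strategy of the same player, so the elimination stops.
Surviving strategies — Firm A: {South, East}; Firm B: {S1, S2, S3}.

S1, S2, S3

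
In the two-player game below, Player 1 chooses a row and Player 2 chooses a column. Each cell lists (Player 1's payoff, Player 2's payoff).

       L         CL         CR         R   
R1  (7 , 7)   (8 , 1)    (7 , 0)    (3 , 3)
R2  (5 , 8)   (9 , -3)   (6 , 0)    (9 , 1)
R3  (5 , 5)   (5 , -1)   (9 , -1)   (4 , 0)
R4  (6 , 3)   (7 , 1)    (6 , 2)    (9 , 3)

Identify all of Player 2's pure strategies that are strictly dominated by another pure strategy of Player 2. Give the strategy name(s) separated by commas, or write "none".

CL, CR

L is not dominated — it holds its own against CL at R1 (7>1); CR at R1 (7>0); R at R1 (7>3).
CL is strictly dominated by L (R1: 7>1, R2: 8>-3, R3: 5>-1, R4: 3>1).
CR is strictly dominated by L (R1: 7>0, R2: 8>0, R3: 5>-1, R4: 3>2).
R: no other strategy beats it everywhere (L at R4 (3=3); CL at R1 (3>1); CR at R1 (3>0)).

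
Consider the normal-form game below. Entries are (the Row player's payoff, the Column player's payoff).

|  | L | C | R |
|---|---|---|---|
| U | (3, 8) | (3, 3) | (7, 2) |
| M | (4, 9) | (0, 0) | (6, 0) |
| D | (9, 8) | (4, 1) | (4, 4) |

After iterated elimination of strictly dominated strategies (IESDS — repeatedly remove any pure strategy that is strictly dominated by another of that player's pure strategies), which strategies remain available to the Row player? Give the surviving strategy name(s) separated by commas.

For the Column player, L strictly dominates C on the remaining rows (U: 8>3, M: 9>0, D: 8>1); eliminate C.
Column R is eliminated: L beats it against every remaining row (U: 8>2, M: 9>0, D: 8>4).
For the Row player, M strictly dominates U on the remaining columns (L: 4>3); eliminate U.
For the Row player, D strictly dominates M on the remaining columns (L: 9>4); eliminate M.
Among the remaining strategies, none is strictly dominated by another pure strategy of the same player, so the elimination stops.
Surviving strategies — the Row player: {D}; the Column player: {L}.

D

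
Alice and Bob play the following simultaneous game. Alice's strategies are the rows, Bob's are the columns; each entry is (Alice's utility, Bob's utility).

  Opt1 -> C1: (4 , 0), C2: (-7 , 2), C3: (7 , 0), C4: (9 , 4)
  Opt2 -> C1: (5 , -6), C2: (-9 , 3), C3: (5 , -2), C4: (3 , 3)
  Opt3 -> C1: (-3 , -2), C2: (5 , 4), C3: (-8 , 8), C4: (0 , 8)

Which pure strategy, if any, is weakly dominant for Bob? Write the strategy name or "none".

C4 vs C1: Opt1: 4>0, Opt2: 3>-6, Opt3: 8>-2.
C4 vs C2: Opt1: 4>2, Opt2: 3=3, Opt3: 8>4.
C4 vs C3: Opt1: 4>0, Opt2: 3>-2, Opt3: 8=8.
C4 is at least as good as every other strategy against every opponent action, so it is weakly dominant.

C4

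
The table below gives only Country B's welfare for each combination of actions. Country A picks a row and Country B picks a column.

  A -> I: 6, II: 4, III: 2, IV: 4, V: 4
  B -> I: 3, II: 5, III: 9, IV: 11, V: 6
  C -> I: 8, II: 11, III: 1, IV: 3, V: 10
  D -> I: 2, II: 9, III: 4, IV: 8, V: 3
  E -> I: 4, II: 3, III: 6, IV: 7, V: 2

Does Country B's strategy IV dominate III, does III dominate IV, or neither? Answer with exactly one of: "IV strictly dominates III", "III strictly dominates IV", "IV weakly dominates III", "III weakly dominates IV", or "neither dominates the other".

Compare IV to III across each choice by Country A: A: 4>2, B: 11>9, C: 3>1, D: 8>4, E: 7>6.
IV gives a strictly higher payoff against each choice by Country A, so IV strictly dominates III.

IV strictly dominates III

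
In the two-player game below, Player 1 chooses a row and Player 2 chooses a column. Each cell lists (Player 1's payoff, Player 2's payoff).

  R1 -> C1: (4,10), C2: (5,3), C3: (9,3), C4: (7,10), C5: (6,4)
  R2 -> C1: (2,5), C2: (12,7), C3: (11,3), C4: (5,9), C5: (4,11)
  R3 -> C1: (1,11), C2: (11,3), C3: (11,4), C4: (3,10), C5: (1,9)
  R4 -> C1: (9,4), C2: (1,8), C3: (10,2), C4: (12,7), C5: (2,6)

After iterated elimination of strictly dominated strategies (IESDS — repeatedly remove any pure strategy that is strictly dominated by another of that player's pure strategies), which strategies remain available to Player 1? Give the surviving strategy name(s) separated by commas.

Player 2's strategy C3 is strictly dominated by C1 (R1: 10>3, R2: 5>3, R3: 11>4, R4: 4>2) and is removed.
For Player 1, R2 strictly dominates R3 on the remaining columns (C1: 2>1, C2: 12>11, C4: 5>3, C5: 4>1); eliminate R3.
Among the remaining strategies, none is strictly dominated by another pure strategy of the same player, so the elimination stops.
Surviving strategies — Player 1: {R1, R2, R4}; Player 2: {C1, C2, C4, C5}.

R1, R2, R4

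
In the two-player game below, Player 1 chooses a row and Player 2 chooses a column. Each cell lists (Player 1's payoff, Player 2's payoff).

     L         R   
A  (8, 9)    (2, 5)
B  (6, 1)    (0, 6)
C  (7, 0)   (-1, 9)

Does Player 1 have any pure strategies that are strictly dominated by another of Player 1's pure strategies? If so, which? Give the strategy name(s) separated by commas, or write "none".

A is not dominated — it holds its own against B at L (8>6); C at L (8>7).
B is strictly dominated by A (L: 8>6, R: 2>0).
C is strictly dominated by A (L: 8>7, R: 2>-1).

B, C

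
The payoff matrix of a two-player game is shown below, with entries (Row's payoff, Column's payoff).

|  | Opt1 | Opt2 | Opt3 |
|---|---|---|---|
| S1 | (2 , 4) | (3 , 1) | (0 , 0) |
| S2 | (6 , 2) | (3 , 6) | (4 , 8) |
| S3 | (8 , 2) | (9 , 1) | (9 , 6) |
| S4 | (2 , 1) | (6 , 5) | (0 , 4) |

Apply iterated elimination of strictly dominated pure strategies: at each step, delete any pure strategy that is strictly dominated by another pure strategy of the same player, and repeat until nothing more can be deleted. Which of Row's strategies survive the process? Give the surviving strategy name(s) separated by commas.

S3

For Row, S3 strictly dominates S1 on the remaining columns (Opt1: 8>2, Opt2: 9>3, Opt3: 9>0); eliminate S1.
For Row, S3 strictly dominates S2 on the remaining columns (Opt1: 8>6, Opt2: 9>3, Opt3: 9>4); eliminate S2.
For Row, S3 strictly dominates S4 on the remaining columns (Opt1: 8>2, Opt2: 9>6, Opt3: 9>0); eliminate S4.
For Column, Opt3 strictly dominates Opt1 on the remaining rows (S3: 6>2); eliminate Opt1.
Column Opt2 is eliminated: Opt3 beats it against every remaining row (S3: 6>1).
Among the remaining strategies, none is strictly dominated by another pure strategy of the same player, so the elimination stops.
Surviving strategies — Row: {S3}; Column: {Opt3}.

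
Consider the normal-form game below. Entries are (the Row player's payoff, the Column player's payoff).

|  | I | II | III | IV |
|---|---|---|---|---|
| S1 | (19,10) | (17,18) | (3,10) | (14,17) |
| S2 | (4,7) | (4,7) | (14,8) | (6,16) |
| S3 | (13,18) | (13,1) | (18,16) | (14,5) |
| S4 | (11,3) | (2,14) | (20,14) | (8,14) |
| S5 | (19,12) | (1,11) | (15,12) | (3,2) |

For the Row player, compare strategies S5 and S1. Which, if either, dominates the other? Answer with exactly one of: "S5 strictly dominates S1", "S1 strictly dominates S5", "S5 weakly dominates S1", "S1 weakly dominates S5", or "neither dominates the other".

neither dominates the other

Compare S5 to S1 across each opponent action: I: 19=19, II: 1<17, III: 15>3, IV: 3<14.
S5 does better at III but worse at II, IV; neither strategy dominates the other.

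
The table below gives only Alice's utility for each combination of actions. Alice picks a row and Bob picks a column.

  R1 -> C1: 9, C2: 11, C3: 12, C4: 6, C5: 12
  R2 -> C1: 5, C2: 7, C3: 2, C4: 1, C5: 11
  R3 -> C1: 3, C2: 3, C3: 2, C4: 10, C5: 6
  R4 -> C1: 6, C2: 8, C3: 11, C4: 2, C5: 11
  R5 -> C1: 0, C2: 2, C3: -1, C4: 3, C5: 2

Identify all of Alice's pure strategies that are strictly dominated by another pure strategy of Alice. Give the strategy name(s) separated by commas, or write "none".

R2, R4, R5

R1 is not dominated — it holds its own against R2 at C1 (9>5); R3 at C1 (9>3); R4 at C1 (9>6); R5 at C1 (9>0).
R1 strictly dominates R2 — C1: 9>5, C2: 11>7, C3: 12>2, C4: 6>1, C5: 12>11.
R3: no other strategy beats it everywhere (R1 at C4 (10>6); R2 at C3 (2=2); R4 at C4 (10>2); R5 at C1 (3>0)).
R1 strictly dominates R4 — C1: 9>6, C2: 11>8, C3: 12>11, C4: 6>2, C5: 12>11.
R5 is strictly dominated by R1 (C1: 9>0, C2: 11>2, C3: 12>-1, C4: 6>3, C5: 12>2).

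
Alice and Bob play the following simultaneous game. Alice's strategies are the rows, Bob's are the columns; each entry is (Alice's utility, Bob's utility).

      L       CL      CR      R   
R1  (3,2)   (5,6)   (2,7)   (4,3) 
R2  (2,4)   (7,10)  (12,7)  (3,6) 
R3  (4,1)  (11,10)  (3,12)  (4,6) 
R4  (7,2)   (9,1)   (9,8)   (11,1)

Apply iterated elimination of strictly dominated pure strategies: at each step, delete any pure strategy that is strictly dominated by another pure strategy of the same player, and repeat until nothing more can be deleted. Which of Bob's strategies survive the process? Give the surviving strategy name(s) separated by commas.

Row R1 is eliminated: R4 beats it against every remaining column (L: 7>3, CL: 9>5, CR: 9>2, R: 11>4).
For Bob, CR strictly dominates L on the remaining rows (R2: 7>4, R3: 12>1, R4: 8>2); eliminate L.
Column R is eliminated: CR beats it against every remaining row (R2: 7>6, R3: 12>6, R4: 8>1).
Among the remaining strategies, none is strictly dominated by another pure strategy of the same player, so the elimination stops.
Surviving strategies — Alice: {R2, R3, R4}; Bob: {CL, CR}.

CL, CR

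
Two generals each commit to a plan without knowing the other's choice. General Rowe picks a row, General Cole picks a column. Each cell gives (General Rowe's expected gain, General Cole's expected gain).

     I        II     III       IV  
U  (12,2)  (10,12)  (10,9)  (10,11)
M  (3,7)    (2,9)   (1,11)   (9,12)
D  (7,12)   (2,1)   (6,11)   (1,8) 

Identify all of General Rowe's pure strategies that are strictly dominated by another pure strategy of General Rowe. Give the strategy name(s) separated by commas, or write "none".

U: no other strategy beats it everywhere (M at I (12>3); D at I (12>7)).
M is strictly dominated by U (I: 12>3, II: 10>2, III: 10>1, IV: 10>9).
D: dominated, since U does at least as well everywhere (I: 12>7, II: 10>2, III: 10>6, IV: 10>1).

M, D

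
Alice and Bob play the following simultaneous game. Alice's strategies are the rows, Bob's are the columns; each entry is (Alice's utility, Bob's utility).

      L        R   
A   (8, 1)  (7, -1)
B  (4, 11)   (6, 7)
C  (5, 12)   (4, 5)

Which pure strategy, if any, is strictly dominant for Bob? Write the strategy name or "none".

L vs R: A: 1>-1, B: 11>7, C: 12>5.
L strictly beats every other strategy against every opponent action, so it is strictly dominant.

L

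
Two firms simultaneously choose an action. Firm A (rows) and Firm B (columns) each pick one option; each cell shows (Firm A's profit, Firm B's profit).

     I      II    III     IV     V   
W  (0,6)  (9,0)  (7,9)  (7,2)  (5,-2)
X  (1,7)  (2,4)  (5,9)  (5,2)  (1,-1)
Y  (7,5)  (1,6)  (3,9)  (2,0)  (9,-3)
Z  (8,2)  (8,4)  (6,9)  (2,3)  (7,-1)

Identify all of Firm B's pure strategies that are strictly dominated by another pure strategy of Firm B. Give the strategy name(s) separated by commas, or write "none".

I is strictly dominated by III (W: 9>6, X: 9>7, Y: 9>5, Z: 9>2).
II is strictly dominated by III (W: 9>0, X: 9>4, Y: 9>6, Z: 9>4).
III: no other strategy beats it everywhere (I at W (9>6); II at W (9>0); IV at W (9>2); V at W (9>-2)).
IV: dominated, since III does at least as well everywhere (W: 9>2, X: 9>2, Y: 9>0, Z: 9>3).
I strictly dominates V — W: 6>-2, X: 7>-1, Y: 5>-3, Z: 2>-1.

I, II, IV, V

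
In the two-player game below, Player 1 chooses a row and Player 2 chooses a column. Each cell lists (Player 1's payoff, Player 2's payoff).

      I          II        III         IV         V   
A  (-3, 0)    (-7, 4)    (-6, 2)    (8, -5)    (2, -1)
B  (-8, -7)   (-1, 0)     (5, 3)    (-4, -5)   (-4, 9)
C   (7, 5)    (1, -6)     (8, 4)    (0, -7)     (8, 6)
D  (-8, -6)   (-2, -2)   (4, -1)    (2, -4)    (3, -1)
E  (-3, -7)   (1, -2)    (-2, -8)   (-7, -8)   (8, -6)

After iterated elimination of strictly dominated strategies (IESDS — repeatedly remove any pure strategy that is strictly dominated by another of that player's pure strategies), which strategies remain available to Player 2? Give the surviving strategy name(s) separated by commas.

Row B is eliminated: C beats it against every remaining column (I: 7>-8, II: 1>-1, III: 8>5, IV: 0>-4, V: 8>-4).
Player 2's strategy IV is strictly dominated by II (A: 4>-5, C: -6>-7, D: -2>-4, E: -2>-8) and is removed.
For Player 1, C strictly dominates A on the remaining columns (I: 7>-3, II: 1>-7, III: 8>-6, V: 8>2); eliminate A.
For Player 1, C strictly dominates D on the remaining columns (I: 7>-8, II: 1>-2, III: 8>4, V: 8>3); eliminate D.
For Player 2, V strictly dominates I on the remaining rows (C: 6>5, E: -6>-7); eliminate I.
For Player 2, V strictly dominates III on the remaining rows (C: 6>4, E: -6>-8); eliminate III.
Among the remaining strategies, none is strictly dominated by another pure strategy of the same player, so the elimination stops.
Surviving strategies — Player 1: {C, E}; Player 2: {II, V}.

II, V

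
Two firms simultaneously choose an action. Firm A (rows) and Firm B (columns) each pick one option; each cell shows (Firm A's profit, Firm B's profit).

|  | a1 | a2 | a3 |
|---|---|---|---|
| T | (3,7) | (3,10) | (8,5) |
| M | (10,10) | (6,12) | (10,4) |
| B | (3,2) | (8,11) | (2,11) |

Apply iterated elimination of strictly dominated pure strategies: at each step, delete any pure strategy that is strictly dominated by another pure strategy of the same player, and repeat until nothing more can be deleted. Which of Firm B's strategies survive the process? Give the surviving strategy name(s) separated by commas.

For Firm A, M strictly dominates T on the remaining columns (a1: 10>3, a2: 6>3, a3: 10>8); eliminate T.
Firm B's strategy a1 is strictly dominated by a2 (M: 12>10, B: 11>2) and is removed.
Among the remaining strategies, none is strictly dominated by another pure strategy of the same player, so the elimination stops.
Surviving strategies — Firm A: {M, B}; Firm B: {a2, a3}.

a2, a3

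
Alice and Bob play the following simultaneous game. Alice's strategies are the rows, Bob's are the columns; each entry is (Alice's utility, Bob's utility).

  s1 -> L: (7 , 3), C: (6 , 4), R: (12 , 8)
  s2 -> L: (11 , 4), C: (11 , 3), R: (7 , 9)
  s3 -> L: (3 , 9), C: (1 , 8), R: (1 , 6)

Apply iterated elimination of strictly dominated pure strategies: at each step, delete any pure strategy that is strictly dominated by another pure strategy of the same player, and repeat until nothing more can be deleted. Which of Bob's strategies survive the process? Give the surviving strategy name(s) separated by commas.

R

Alice's strategy s3 is strictly dominated by s1 (L: 7>3, C: 6>1, R: 12>1) and is removed.
For Bob, R strictly dominates L on the remaining rows (s1: 8>3, s2: 9>4); eliminate L.
Column C is eliminated: R beats it against every remaining row (s1: 8>4, s2: 9>3).
Alice's strategy s2 is strictly dominated by s1 (R: 12>7) and is removed.
Among the remaining strategies, none is strictly dominated by another pure strategy of the same player, so the elimination stops.
Surviving strategies — Alice: {s1}; Bob: {R}.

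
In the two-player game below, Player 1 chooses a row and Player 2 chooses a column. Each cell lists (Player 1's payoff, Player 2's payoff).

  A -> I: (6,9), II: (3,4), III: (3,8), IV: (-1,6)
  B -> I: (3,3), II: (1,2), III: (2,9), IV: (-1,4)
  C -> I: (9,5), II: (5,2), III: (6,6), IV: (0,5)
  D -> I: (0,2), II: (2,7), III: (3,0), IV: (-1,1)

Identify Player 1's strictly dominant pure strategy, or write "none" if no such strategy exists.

C vs A: I: 9>6, II: 5>3, III: 6>3, IV: 0>-1.
C vs B: I: 9>3, II: 5>1, III: 6>2, IV: 0>-1.
C vs D: I: 9>0, II: 5>2, III: 6>3, IV: 0>-1.
C strictly beats every other strategy against every opponent action, so it is strictly dominant.

C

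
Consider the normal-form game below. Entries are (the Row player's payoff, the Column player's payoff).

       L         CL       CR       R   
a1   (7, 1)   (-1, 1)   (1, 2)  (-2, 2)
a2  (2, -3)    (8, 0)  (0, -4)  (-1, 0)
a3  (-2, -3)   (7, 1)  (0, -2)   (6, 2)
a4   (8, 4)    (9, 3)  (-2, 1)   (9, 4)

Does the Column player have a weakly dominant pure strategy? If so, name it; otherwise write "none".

R vs L: a1: 2>1, a2: 0>-3, a3: 2>-3, a4: 4=4.
R vs CL: a1: 2>1, a2: 0=0, a3: 2>1, a4: 4>3.
R vs CR: a1: 2=2, a2: 0>-4, a3: 2>-2, a4: 4>1.
R is at least as good as every other strategy against every opponent action, so it is weakly dominant.

R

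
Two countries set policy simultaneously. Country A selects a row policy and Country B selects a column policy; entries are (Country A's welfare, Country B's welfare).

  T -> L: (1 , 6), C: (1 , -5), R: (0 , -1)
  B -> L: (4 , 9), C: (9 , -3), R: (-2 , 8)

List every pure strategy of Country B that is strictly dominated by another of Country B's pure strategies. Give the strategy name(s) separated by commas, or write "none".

Nothing dominates L: C at T (6>-5); R at T (6>-1).
C is strictly dominated by L (T: 6>-5, B: 9>-3).
R: dominated, since L does at least as well everywhere (T: 6>-1, B: 9>8).

C, R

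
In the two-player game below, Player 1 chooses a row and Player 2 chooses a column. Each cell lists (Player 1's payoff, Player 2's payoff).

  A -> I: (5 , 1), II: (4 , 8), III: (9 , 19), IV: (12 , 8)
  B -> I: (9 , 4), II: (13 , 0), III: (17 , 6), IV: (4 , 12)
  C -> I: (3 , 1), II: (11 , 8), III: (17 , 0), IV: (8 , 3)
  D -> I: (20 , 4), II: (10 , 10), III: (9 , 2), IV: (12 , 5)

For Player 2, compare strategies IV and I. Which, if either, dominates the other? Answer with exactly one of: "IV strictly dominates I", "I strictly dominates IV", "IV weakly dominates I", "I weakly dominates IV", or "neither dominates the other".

IV strictly dominates I

Compare IV to I across each choice by Player 1: A: 8>1, B: 12>4, C: 3>1, D: 5>4.
IV gives a strictly higher payoff against each choice by Player 1, so IV strictly dominates I.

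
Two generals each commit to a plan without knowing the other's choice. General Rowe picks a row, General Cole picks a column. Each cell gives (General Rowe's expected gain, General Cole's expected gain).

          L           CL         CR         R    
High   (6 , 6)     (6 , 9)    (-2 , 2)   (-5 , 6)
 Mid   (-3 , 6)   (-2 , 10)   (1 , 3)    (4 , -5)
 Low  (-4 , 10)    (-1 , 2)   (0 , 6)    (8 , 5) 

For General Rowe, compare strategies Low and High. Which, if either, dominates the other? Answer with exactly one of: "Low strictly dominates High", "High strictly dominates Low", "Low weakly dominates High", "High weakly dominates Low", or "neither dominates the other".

neither dominates the other

Compare Low to High across each opponent action: L: -4<6, CL: -1<6, CR: 0>-2, R: 8>-5.
Low does better at CR, R but worse at L, CL; neither strategy dominates the other.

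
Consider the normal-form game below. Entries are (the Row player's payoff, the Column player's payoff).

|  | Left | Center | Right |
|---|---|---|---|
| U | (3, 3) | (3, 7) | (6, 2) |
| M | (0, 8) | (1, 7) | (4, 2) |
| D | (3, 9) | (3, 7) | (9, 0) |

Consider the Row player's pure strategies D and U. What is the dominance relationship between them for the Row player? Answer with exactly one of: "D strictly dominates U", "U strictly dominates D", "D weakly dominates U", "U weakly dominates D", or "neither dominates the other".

D weakly dominates U

D's payoffs vs U's, by the Column player's action — Left: 3=3, Center: 3=3, Right: 9>6.
D is at least as good everywhere and strictly better somewhere (tied only at Left, Center), so D weakly but not strictly dominates U.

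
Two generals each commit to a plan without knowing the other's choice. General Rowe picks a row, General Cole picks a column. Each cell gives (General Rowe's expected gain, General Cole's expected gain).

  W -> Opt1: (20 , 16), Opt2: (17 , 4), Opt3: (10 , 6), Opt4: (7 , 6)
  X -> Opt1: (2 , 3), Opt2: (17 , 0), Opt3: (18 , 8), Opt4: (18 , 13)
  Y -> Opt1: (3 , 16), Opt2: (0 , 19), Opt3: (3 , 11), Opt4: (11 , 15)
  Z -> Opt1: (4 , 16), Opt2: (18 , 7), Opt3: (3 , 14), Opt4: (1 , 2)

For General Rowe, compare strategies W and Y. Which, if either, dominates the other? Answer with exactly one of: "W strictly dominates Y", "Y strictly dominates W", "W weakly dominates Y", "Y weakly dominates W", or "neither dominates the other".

neither dominates the other

W's payoffs vs Y's, by General Cole's action — Opt1: 20>3, Opt2: 17>0, Opt3: 10>3, Opt4: 7<11.
W does better at Opt1, Opt2, Opt3 but worse at Opt4; neither strategy dominates the other.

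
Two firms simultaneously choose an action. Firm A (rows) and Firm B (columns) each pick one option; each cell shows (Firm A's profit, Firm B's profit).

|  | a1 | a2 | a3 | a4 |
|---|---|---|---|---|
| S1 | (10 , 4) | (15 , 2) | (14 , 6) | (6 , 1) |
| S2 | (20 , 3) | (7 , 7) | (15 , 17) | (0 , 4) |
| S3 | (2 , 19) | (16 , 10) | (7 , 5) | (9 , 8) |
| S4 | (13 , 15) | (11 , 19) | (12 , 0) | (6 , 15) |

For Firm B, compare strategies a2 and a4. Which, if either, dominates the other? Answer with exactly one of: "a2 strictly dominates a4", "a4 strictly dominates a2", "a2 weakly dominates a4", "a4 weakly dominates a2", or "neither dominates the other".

Compare a2 to a4 across each choice by Firm A: S1: 2>1, S2: 7>4, S3: 10>8, S4: 19>15.
Every comparison favours a2, so a2 strictly dominates a4.

a2 strictly dominates a4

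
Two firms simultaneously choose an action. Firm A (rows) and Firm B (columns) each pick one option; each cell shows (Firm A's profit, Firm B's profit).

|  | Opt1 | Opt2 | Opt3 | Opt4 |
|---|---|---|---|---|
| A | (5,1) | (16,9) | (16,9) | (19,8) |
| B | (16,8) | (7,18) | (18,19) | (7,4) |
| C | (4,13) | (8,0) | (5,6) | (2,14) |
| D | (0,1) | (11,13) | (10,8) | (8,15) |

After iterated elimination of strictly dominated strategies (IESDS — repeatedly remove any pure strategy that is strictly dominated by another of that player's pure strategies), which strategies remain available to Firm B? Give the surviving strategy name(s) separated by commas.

Firm A's strategy C is strictly dominated by A (Opt1: 5>4, Opt2: 16>8, Opt3: 16>5, Opt4: 19>2) and is removed.
Firm A's strategy D is strictly dominated by A (Opt1: 5>0, Opt2: 16>11, Opt3: 16>10, Opt4: 19>8) and is removed.
Column Opt1 is eliminated: Opt2 beats it against every remaining row (A: 9>1, B: 18>8).
Column Opt4 is eliminated: Opt2 beats it against every remaining row (A: 9>8, B: 18>4).
Among the remaining strategies, none is strictly dominated by another pure strategy of the same player, so the elimination stops.
Surviving strategies — Firm A: {A, B}; Firm B: {Opt2, Opt3}.

Opt2, Opt3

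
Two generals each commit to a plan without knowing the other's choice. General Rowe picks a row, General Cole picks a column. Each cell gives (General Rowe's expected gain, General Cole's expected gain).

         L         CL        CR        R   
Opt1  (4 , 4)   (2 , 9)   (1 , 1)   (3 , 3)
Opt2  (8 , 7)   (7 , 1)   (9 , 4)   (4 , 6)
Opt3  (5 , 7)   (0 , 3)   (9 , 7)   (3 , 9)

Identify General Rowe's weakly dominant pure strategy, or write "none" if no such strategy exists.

Opt2 vs Opt1: L: 8>4, CL: 7>2, CR: 9>1, R: 4>3.
Opt2 vs Opt3: L: 8>5, CL: 7>0, CR: 9=9, R: 4>3.
Opt2 is at least as good as every other strategy against every opponent action, so it is weakly dominant.

Opt2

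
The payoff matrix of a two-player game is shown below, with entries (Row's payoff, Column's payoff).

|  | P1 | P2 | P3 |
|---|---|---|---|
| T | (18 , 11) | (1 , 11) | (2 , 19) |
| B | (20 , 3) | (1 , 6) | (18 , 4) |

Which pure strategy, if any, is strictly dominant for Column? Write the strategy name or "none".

P1 fails to dominate P2 at T (11=11).
P2 fails to dominate P1 at T (11=11).
P3 fails to dominate P2 at B (4<6).
No single strategy dominates all the others.

none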